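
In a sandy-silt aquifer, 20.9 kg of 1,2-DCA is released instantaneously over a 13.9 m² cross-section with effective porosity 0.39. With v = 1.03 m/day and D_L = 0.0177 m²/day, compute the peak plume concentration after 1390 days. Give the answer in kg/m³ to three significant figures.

0.219 kg/m³

The peak of an instantaneous 1D plume sits at x = vt; there the Gaussian factor is 1 and C_max = M/(n_e·A·√(4πDt)), where n_e·A is the pore area the mass is dissolved in.
√(4πDt) = √(4π × 0.0177 × 1390) = 17.58 m, so C_max = 20.9/(0.39 × 13.9 × 17.58) = 0.219 kg/m³.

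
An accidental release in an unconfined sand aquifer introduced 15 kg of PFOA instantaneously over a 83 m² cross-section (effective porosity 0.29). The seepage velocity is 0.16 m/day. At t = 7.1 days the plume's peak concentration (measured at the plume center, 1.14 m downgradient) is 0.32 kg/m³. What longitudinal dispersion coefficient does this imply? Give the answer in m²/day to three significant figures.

At the plume center C_max = M/(n_e·A·√(4πDt)), so D = M²/(4πt·(n_e·A·C_max)²).
n_e·A·C_max = 0.29 × 83 × 0.32 = 7.702 kg/m.
D = 15²/(4π × 7.1 × 7.702²) = 0.0425 m²/day.

0.0425 m²/day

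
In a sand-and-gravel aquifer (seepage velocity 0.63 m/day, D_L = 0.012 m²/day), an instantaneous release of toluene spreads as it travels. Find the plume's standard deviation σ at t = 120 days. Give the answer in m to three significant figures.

1.70 m

Dispersive spreading gives a Gaussian with σ² = 2Dt; advection only shifts the center.
σ = √(2 × 0.012 × 120) = 1.70 m.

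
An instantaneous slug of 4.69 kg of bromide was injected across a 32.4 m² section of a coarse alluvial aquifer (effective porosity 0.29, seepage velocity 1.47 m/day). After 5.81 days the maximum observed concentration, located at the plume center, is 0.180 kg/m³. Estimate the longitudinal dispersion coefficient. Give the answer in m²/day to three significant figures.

0.105 m²/day

At the plume center C_max = M/(n_e·A·√(4πDt)), so D = M²/(4πt·(n_e·A·C_max)²).
n_e·A·C_max = 0.29 × 32.4 × 0.180 = 1.691 kg/m.
D = 4.69²/(4π × 5.81 × 1.691²) = 0.105 m²/day.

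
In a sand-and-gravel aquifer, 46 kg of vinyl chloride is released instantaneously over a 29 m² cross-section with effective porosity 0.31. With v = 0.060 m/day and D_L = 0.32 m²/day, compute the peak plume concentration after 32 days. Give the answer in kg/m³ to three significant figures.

The peak of an instantaneous 1D plume sits at x = vt; there the Gaussian factor is 1 and C_max = M/(n_e·A·√(4πDt)), where n_e·A is the pore area the mass is dissolved in.
√(4πDt) = √(4π × 0.32 × 32) = 11.34 m, so C_max = 46/(0.31 × 29 × 11.34) = 0.451 kg/m³.

0.451 kg/m³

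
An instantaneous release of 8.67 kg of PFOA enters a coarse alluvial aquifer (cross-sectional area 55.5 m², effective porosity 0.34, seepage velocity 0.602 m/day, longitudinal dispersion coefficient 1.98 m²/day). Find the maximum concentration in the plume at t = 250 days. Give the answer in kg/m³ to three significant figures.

0.00583 kg/m³

The peak of an instantaneous 1D plume sits at x = vt; there the Gaussian factor is 1 and C_max = M/(n_e·A·√(4πDt)), where n_e·A is the pore area the mass is dissolved in.
√(4πDt) = √(4π × 1.98 × 250) = 78.87 m, so C_max = 8.67/(0.34 × 55.5 × 78.87) = 0.00583 kg/m³.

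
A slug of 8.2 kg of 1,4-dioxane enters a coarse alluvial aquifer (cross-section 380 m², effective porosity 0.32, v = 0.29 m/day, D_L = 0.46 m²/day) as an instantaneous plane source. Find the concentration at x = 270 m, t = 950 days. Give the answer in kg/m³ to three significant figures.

For an instantaneous plane source, C(x,t) = M/(n_e·A·√(4πDt)) · exp(−(x−vt)²/(4Dt)), with n_e·A the pore (flow) area.
Plume center vt = 0.29 × 950 = 275.5 m, so the well at 270 m is 5.5 m upgradient of the peak.
√(4πDt) = 74.10 m, giving peak height M/(n_e·A·√(4πDt)) = 8.2/(0.32 × 380 × 74.10) = 0.0009100 kg/m³.
(x−vt)²/(4Dt) = (-5.5)²/(4 × 0.46 × 950) = 0.01731; exp(−0.01731) = 0.9828.
C = 0.0009100 × 0.9828 = 0.000894 kg/m³.

0.000894 kg/m³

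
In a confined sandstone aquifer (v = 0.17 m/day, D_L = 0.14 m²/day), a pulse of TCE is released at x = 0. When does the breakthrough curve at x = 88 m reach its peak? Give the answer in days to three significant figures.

For the 1D instantaneous-source solution, setting ∂C/∂t = 0 at fixed x gives v²t² + 2Dt − x² = 0, so t = (√(D² + v²x²) − D)/v².
√(D² + v²x²) = √(0.14² + 0.17² × 88²) = 14.96; v² = 0.0289.
t = (14.96 − 0.14)/0.0289 = 513 days (vs. the pure-advection estimate x/v = 518 d).

513 days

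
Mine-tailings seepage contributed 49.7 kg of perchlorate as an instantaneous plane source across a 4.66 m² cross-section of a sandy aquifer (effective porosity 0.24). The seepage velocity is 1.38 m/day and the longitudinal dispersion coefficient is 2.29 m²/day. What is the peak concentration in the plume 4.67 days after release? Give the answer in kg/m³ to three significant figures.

3.83 kg/m³

The peak of an instantaneous 1D plume sits at x = vt; there the Gaussian factor is 1 and C_max = M/(n_e·A·√(4πDt)), where n_e·A is the pore area the mass is dissolved in.
√(4πDt) = √(4π × 2.29 × 4.67) = 11.59 m, so C_max = 49.7/(0.24 × 4.66 × 11.59) = 3.83 kg/m³.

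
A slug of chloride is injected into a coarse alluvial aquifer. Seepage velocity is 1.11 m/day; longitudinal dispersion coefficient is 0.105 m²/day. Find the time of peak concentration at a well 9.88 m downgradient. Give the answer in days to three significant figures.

8.82 days

For the 1D instantaneous-source solution, setting ∂C/∂t = 0 at fixed x gives v²t² + 2Dt − x² = 0, so t = (√(D² + v²x²) − D)/v².
√(D² + v²x²) = √(0.105² + 1.11² × 9.88²) = 10.97; v² = 1.2321.
t = (10.97 − 0.105)/1.2321 = 8.82 days (vs. the pure-advection estimate x/v = 8.90 d).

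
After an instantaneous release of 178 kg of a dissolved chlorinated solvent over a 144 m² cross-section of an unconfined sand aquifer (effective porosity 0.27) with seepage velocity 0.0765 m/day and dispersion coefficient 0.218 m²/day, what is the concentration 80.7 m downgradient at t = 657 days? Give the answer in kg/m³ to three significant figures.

For an instantaneous plane source, C(x,t) = M/(n_e·A·√(4πDt)) · exp(−(x−vt)²/(4Dt)), with n_e·A the pore (flow) area.
Plume center vt = 0.0765 × 657 = 50.2605 m, so the well at 80.7 m is 30.4395 m downgradient of the peak.
√(4πDt) = 42.42 m, giving peak height M/(n_e·A·√(4πDt)) = 178/(0.27 × 144 × 42.42) = 0.1079 kg/m³.
(x−vt)²/(4Dt) = (30.4395)²/(4 × 0.218 × 657) = 1.617; exp(−1.617) = 0.1985.
C = 0.1079 × 0.1985 = 0.0214 kg/m³.

0.0214 kg/m³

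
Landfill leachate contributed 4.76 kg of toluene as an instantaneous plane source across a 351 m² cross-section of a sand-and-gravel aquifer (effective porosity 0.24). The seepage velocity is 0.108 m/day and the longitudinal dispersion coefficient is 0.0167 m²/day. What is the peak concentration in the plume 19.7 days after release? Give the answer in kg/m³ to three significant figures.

The peak of an instantaneous 1D plume sits at x = vt; there the Gaussian factor is 1 and C_max = M/(n_e·A·√(4πDt)), where n_e·A is the pore area the mass is dissolved in.
√(4πDt) = √(4π × 0.0167 × 19.7) = 2.033 m, so C_max = 4.76/(0.24 × 351 × 2.033) = 0.0278 kg/m³.

0.0278 kg/m³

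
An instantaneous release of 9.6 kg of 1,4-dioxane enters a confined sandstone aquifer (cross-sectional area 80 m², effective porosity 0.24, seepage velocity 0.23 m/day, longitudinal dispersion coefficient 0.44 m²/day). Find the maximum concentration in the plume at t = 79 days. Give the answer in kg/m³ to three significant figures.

0.0239 kg/m³

The peak of an instantaneous 1D plume sits at x = vt; there the Gaussian factor is 1 and C_max = M/(n_e·A·√(4πDt)), where n_e·A is the pore area the mass is dissolved in.
√(4πDt) = √(4π × 0.44 × 79) = 20.90 m, so C_max = 9.6/(0.24 × 80 × 20.90) = 0.0239 kg/m³.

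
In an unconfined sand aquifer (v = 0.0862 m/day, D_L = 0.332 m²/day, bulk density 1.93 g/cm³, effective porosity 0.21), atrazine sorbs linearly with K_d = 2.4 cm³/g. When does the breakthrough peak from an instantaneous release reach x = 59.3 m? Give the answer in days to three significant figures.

Retardation factor R = 1 + ρ_b·K_d/n = 1 + 1.93 × 2.4/0.21 = 23.06.
Sorption retards both mechanisms: v_R = v/R = 0.003738 m/day, D_R = D/R = 0.01440 m²/day.
Peak time from v_R²t² + 2D_R t − x² = 0: t = (√(D_R² + v_R²x²) − D_R)/v_R².
√(D_R² + v_R²x²) = √(0.01440² + 0.003738² × 59.3²) = 0.2221; v_R² = 1.397e-05.
t = (0.2221 − 0.01440)/1.397e-05 = 14900 days.

14900 days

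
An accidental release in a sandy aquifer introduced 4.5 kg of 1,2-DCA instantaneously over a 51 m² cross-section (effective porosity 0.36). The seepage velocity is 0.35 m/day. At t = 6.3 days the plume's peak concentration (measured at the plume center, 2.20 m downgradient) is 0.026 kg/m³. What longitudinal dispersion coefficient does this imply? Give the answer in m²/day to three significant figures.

1.12 m²/day

At the plume center C_max = M/(n_e·A·√(4πDt)), so D = M²/(4πt·(n_e·A·C_max)²).
n_e·A·C_max = 0.36 × 51 × 0.026 = 0.4774 kg/m.
D = 4.5²/(4π × 6.3 × 0.4774²) = 1.12 m²/day.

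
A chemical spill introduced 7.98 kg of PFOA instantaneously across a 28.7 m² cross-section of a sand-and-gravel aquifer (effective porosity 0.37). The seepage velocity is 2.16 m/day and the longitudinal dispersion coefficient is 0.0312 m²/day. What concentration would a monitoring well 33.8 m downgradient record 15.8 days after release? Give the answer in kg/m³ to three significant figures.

0.286 kg/m³

For an instantaneous plane source, C(x,t) = M/(n_e·A·√(4πDt)) · exp(−(x−vt)²/(4Dt)), with n_e·A the pore (flow) area.
Plume center vt = 2.16 × 15.8 = 34.128 m, so the well at 33.8 m is 0.328 m upgradient of the peak.
√(4πDt) = 2.489 m, giving peak height M/(n_e·A·√(4πDt)) = 7.98/(0.37 × 28.7 × 2.489) = 0.3019 kg/m³.
(x−vt)²/(4Dt) = (-0.328)²/(4 × 0.0312 × 15.8) = 0.05456; exp(−0.05456) = 0.9469.
C = 0.3019 × 0.9469 = 0.286 kg/m³.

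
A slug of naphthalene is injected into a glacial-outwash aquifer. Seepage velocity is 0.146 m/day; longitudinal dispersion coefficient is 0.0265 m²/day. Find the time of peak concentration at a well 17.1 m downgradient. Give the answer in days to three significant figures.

116 days

For the 1D instantaneous-source solution, setting ∂C/∂t = 0 at fixed x gives v²t² + 2Dt − x² = 0, so t = (√(D² + v²x²) − D)/v².
√(D² + v²x²) = √(0.0265² + 0.146² × 17.1²) = 2.497; v² = 0.021316.
t = (2.497 − 0.0265)/0.021316 = 116 days (vs. the pure-advection estimate x/v = 117 d).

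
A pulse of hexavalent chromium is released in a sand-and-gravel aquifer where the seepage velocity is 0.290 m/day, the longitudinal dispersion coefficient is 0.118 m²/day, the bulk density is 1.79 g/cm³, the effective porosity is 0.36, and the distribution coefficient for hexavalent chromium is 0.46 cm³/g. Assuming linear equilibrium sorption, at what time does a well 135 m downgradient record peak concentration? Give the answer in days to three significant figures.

1530 days

Retardation factor R = 1 + ρ_b·K_d/n = 1 + 1.79 × 0.46/0.36 = 3.287.
Sorption retards both mechanisms: v_R = v/R = 0.08823 m/day, D_R = D/R = 0.03590 m²/day.
Peak time from v_R²t² + 2D_R t − x² = 0: t = (√(D_R² + v_R²x²) − D_R)/v_R².
√(D_R² + v_R²x²) = √(0.03590² + 0.08823² × 135²) = 11.91; v_R² = 0.007785.
t = (11.91 − 0.03590)/0.007785 = 1530 days.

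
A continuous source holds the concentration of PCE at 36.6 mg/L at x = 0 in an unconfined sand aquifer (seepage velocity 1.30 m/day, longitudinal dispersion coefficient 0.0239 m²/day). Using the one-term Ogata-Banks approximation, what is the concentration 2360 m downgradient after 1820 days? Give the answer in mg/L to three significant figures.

27.1 mg/L

For a continuous step input, C/C₀ ≈ ½·erfc((x−vt)/(2√(Dt))).
vt = 1.30 × 1820 = 2366 m and 2√(Dt) = 2√(0.0239 × 1820) = 13.19 m.
Argument (x−vt)/(2√(Dt)) = (2360 − 2366)/13.19 = -0.4549; ½·erfc(-0.4549) = 0.7400.
C = 36.6 × 0.7400 = 27.1 mg/L.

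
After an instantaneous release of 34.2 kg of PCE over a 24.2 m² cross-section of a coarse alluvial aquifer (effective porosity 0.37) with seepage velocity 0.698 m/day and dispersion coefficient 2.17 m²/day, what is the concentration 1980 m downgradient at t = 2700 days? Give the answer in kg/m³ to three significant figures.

For an instantaneous plane source, C(x,t) = M/(n_e·A·√(4πDt)) · exp(−(x−vt)²/(4Dt)), with n_e·A the pore (flow) area.
Plume center vt = 0.698 × 2700 = 1884.6 m, so the well at 1980 m is 95.4 m downgradient of the peak.
√(4πDt) = 271.3 m, giving peak height M/(n_e·A·√(4πDt)) = 34.2/(0.37 × 24.2 × 271.3) = 0.01408 kg/m³.
(x−vt)²/(4Dt) = (95.4)²/(4 × 2.17 × 2700) = 0.3883; exp(−0.3883) = 0.6782.
C = 0.01408 × 0.6782 = 0.00955 kg/m³.

0.00955 kg/m³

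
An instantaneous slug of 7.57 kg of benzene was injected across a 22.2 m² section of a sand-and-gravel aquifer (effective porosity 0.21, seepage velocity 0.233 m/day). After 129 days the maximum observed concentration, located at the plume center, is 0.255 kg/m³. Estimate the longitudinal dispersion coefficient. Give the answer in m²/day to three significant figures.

At the plume center C_max = M/(n_e·A·√(4πDt)), so D = M²/(4πt·(n_e·A·C_max)²).
n_e·A·C_max = 0.21 × 22.2 × 0.255 = 1.189 kg/m.
D = 7.57²/(4π × 129 × 1.189²) = 0.0250 m²/day.

0.0250 m²/day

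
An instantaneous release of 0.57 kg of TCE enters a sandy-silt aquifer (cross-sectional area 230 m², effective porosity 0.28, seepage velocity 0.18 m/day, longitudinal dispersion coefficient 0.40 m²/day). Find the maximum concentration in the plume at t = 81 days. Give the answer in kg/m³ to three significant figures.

0.000439 kg/m³

The peak of an instantaneous 1D plume sits at x = vt; there the Gaussian factor is 1 and C_max = M/(n_e·A·√(4πDt)), where n_e·A is the pore area the mass is dissolved in.
√(4πDt) = √(4π × 0.40 × 81) = 20.18 m, so C_max = 0.57/(0.28 × 230 × 20.18) = 0.000439 kg/m³.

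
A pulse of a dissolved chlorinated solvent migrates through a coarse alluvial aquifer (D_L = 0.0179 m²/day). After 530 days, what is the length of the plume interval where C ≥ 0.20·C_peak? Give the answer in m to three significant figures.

The plume is Gaussian with σ = √(2Dt) = √(2 × 0.0179 × 530) = 4.356 m.
C/C_peak = exp(−Δx²/(2σ²)) = 0.20 ⇒ Δx = σ·√(−2 ln 0.20) = 4.356 × 1.794 = 7.815 m.
Width = 2Δx = 15.6 m.

15.6 m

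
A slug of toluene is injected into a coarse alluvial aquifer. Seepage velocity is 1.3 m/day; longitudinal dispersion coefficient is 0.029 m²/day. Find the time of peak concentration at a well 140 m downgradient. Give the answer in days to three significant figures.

For the 1D instantaneous-source solution, setting ∂C/∂t = 0 at fixed x gives v²t² + 2Dt − x² = 0, so t = (√(D² + v²x²) − D)/v².
√(D² + v²x²) = √(0.029² + 1.3² × 140²) = 182.0; v² = 1.69.
t = (182.0 − 0.029)/1.69 = 108 days (vs. the pure-advection estimate x/v = 108 d).

108 days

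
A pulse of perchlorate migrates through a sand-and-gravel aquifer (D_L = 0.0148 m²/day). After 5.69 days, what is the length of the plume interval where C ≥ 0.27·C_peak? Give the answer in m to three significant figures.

The plume is Gaussian with σ = √(2Dt) = √(2 × 0.0148 × 5.69) = 0.4104 m.
C/C_peak = exp(−Δx²/(2σ²)) = 0.27 ⇒ Δx = σ·√(−2 ln 0.27) = 0.4104 × 1.618 = 0.6640 m.
Width = 2Δx = 1.33 m.

1.33 m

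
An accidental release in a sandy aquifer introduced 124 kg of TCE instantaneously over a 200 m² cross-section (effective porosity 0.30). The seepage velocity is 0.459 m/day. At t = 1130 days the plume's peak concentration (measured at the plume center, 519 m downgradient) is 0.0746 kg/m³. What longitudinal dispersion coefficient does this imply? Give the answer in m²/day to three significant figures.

0.0540 m²/day

At the plume center C_max = M/(n_e·A·√(4πDt)), so D = M²/(4πt·(n_e·A·C_max)²).
n_e·A·C_max = 0.30 × 200 × 0.0746 = 4.476 kg/m.
D = 124²/(4π × 1130 × 4.476²) = 0.0540 m²/day.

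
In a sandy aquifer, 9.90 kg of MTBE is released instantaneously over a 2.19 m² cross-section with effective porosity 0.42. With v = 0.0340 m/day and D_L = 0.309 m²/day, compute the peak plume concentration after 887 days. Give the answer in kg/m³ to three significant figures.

0.183 kg/m³

The peak of an instantaneous 1D plume sits at x = vt; there the Gaussian factor is 1 and C_max = M/(n_e·A·√(4πDt)), where n_e·A is the pore area the mass is dissolved in.
√(4πDt) = √(4π × 0.309 × 887) = 58.69 m, so C_max = 9.90/(0.42 × 2.19 × 58.69) = 0.183 kg/m³.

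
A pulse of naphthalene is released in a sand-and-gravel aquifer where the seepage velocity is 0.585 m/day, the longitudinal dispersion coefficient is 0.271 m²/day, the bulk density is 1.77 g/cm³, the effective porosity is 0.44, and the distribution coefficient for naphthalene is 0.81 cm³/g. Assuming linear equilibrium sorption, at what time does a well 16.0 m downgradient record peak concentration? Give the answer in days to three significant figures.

113 days

Retardation factor R = 1 + ρ_b·K_d/n = 1 + 1.77 × 0.81/0.44 = 4.258.
Sorption retards both mechanisms: v_R = v/R = 0.1374 m/day, D_R = D/R = 0.06364 m²/day.
Peak time from v_R²t² + 2D_R t − x² = 0: t = (√(D_R² + v_R²x²) − D_R)/v_R².
√(D_R² + v_R²x²) = √(0.06364² + 0.1374² × 16.0²) = 2.199; v_R² = 0.01888.
t = (2.199 − 0.06364)/0.01888 = 113 days.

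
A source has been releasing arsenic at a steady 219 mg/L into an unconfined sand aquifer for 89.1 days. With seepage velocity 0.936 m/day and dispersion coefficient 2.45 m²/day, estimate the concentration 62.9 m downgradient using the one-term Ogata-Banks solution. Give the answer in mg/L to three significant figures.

For a continuous step input, C/C₀ ≈ ½·erfc((x−vt)/(2√(Dt))).
vt = 0.936 × 89.1 = 83.3976 m and 2√(Dt) = 2√(2.45 × 89.1) = 29.55 m.
Argument (x−vt)/(2√(Dt)) = (62.9 − 83.3976)/29.55 = -0.6937; ½·erfc(-0.6937) = 0.8367.
C = 219 × 0.8367 = 183 mg/L.

183 mg/L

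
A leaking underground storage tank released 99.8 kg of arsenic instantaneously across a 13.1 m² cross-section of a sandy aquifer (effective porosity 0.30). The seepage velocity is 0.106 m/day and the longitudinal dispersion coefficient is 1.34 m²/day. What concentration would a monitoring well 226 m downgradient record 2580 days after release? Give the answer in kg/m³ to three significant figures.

0.104 kg/m³

For an instantaneous plane source, C(x,t) = M/(n_e·A·√(4πDt)) · exp(−(x−vt)²/(4Dt)), with n_e·A the pore (flow) area.
Plume center vt = 0.106 × 2580 = 273.48 m, so the well at 226 m is 47.48 m upgradient of the peak.
√(4πDt) = 208.4 m, giving peak height M/(n_e·A·√(4πDt)) = 99.8/(0.30 × 13.1 × 208.4) = 0.1219 kg/m³.
(x−vt)²/(4Dt) = (-47.48)²/(4 × 1.34 × 2580) = 0.1630; exp(−0.1630) = 0.8496.
C = 0.1219 × 0.8496 = 0.104 kg/m³.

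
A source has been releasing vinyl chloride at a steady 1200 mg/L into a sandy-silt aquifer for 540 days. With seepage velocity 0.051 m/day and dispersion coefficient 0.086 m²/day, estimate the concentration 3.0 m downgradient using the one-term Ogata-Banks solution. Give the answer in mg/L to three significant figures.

For a continuous step input, C/C₀ ≈ ½·erfc((x−vt)/(2√(Dt))).
vt = 0.051 × 540 = 27.54 m and 2√(Dt) = 2√(0.086 × 540) = 13.63 m.
Argument (x−vt)/(2√(Dt)) = (3.0 − 27.54)/13.63 = -1.800; ½·erfc(-1.800) = 0.9945.
C = 1200 × 0.9945 = 1190 mg/L.

1190 mg/L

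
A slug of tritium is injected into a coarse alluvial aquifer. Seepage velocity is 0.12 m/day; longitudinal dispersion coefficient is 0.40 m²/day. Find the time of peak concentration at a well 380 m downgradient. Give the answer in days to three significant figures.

For the 1D instantaneous-source solution, setting ∂C/∂t = 0 at fixed x gives v²t² + 2Dt − x² = 0, so t = (√(D² + v²x²) − D)/v².
√(D² + v²x²) = √(0.40² + 0.12² × 380²) = 45.60; v² = 0.0144.
t = (45.60 − 0.40)/0.0144 = 3140 days (vs. the pure-advection estimate x/v = 3170 d).

3140 days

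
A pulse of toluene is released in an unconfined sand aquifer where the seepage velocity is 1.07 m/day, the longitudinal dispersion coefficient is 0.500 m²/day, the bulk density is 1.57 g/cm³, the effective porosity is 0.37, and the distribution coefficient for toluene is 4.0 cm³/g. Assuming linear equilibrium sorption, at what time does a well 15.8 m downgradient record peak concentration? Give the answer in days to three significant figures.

Retardation factor R = 1 + ρ_b·K_d/n = 1 + 1.57 × 4.0/0.37 = 17.97.
Sorption retards both mechanisms: v_R = v/R = 0.05954 m/day, D_R = D/R = 0.02782 m²/day.
Peak time from v_R²t² + 2D_R t − x² = 0: t = (√(D_R² + v_R²x²) − D_R)/v_R².
√(D_R² + v_R²x²) = √(0.02782² + 0.05954² × 15.8²) = 0.9411; v_R² = 0.003545.
t = (0.9411 − 0.02782)/0.003545 = 258 days.

258 days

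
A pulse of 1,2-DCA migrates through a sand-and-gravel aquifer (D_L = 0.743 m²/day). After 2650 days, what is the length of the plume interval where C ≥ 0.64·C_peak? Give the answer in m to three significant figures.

The plume is Gaussian with σ = √(2Dt) = √(2 × 0.743 × 2650) = 62.75 m.
C/C_peak = exp(−Δx²/(2σ²)) = 0.64 ⇒ Δx = σ·√(−2 ln 0.64) = 62.75 × 0.9448 = 59.29 m.
Width = 2Δx = 119 m.

119 m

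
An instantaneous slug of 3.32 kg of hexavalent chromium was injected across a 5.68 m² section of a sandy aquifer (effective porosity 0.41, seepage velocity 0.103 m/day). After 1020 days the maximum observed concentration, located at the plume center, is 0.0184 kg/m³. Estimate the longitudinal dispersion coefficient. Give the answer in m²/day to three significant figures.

At the plume center C_max = M/(n_e·A·√(4πDt)), so D = M²/(4πt·(n_e·A·C_max)²).
n_e·A·C_max = 0.41 × 5.68 × 0.0184 = 0.04285 kg/m.
D = 3.32²/(4π × 1020 × 0.04285²) = 0.468 m²/day.

0.468 m²/day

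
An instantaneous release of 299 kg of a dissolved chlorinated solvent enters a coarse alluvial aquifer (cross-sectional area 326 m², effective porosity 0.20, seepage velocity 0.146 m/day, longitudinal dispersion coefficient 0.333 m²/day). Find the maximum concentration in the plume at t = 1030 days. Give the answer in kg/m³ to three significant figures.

0.0699 kg/m³

The peak of an instantaneous 1D plume sits at x = vt; there the Gaussian factor is 1 and C_max = M/(n_e·A·√(4πDt)), where n_e·A is the pore area the mass is dissolved in.
√(4πDt) = √(4π × 0.333 × 1030) = 65.65 m, so C_max = 299/(0.20 × 326 × 65.65) = 0.0699 kg/m³.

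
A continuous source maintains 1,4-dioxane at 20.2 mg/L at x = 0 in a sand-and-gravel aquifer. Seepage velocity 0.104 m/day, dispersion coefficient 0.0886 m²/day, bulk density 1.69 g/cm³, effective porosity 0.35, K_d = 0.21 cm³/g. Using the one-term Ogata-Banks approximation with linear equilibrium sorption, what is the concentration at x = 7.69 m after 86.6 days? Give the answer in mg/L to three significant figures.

Retardation factor R = 1 + ρ_b·K_d/n = 1 + 1.69 × 0.21/0.35 = 2.014.
Sorption retards both mechanisms: v_R = v/R = 0.05164 m/day, D_R = D/R = 0.04399 m²/day.
v_R·t = 0.05164 × 86.6 = 4.472024 m; 2√(D_R t) = 3.904 m; argument = (7.69 − 4.472024)/3.904 = 0.8243.
C = C₀ × ½·erfc(0.8243) = 20.2 × 0.1219 = 2.46 mg/L.

2.46 mg/L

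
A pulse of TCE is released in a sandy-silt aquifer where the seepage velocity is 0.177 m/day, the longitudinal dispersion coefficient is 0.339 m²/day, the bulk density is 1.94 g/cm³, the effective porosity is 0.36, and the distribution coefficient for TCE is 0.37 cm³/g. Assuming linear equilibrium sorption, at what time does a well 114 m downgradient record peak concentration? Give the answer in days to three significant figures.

Retardation factor R = 1 + ρ_b·K_d/n = 1 + 1.94 × 0.37/0.36 = 2.994.
Sorption retards both mechanisms: v_R = v/R = 0.05912 m/day, D_R = D/R = 0.1132 m²/day.
Peak time from v_R²t² + 2D_R t − x² = 0: t = (√(D_R² + v_R²x²) − D_R)/v_R².
√(D_R² + v_R²x²) = √(0.1132² + 0.05912² × 114²) = 6.741; v_R² = 0.003495.
t = (6.741 − 0.1132)/0.003495 = 1900 days.

1900 days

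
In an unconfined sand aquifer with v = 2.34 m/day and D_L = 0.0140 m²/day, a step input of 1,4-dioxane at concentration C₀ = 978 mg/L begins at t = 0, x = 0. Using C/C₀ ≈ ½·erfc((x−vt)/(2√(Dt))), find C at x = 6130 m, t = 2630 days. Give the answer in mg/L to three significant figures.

For a continuous step input, C/C₀ ≈ ½·erfc((x−vt)/(2√(Dt))).
vt = 2.34 × 2630 = 6154.2 m and 2√(Dt) = 2√(0.0140 × 2630) = 12.14 m.
Argument (x−vt)/(2√(Dt)) = (6130 − 6154.2)/12.14 = -1.993; ½·erfc(-1.993) = 0.9976.
C = 978 × 0.9976 = 976 mg/L.

976 mg/L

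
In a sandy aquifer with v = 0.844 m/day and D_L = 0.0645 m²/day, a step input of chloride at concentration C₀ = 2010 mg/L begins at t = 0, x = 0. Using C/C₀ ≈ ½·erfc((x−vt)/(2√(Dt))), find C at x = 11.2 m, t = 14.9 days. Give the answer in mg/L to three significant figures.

For a continuous step input, C/C₀ ≈ ½·erfc((x−vt)/(2√(Dt))).
vt = 0.844 × 14.9 = 12.5756 m and 2√(Dt) = 2√(0.0645 × 14.9) = 1.961 m.
Argument (x−vt)/(2√(Dt)) = (11.2 − 12.5756)/1.961 = -0.7015; ½·erfc(-0.7015) = 0.8394.
C = 2010 × 0.8394 = 1690 mg/L.

1690 mg/L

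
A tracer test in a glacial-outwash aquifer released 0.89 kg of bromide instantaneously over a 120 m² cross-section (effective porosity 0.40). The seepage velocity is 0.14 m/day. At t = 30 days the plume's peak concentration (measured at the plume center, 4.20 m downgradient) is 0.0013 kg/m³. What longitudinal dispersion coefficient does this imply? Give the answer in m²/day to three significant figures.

At the plume center C_max = M/(n_e·A·√(4πDt)), so D = M²/(4πt·(n_e·A·C_max)²).
n_e·A·C_max = 0.40 × 120 × 0.0013 = 0.06240 kg/m.
D = 0.89²/(4π × 30 × 0.06240²) = 0.540 m²/day.

0.540 m²/day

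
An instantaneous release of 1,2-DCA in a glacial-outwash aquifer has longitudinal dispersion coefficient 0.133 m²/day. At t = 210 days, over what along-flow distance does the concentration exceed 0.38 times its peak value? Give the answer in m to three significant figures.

20.8 m

The plume is Gaussian with σ = √(2Dt) = √(2 × 0.133 × 210) = 7.474 m.
C/C_peak = exp(−Δx²/(2σ²)) = 0.38 ⇒ Δx = σ·√(−2 ln 0.38) = 7.474 × 1.391 = 10.40 m.
Width = 2Δx = 20.8 m.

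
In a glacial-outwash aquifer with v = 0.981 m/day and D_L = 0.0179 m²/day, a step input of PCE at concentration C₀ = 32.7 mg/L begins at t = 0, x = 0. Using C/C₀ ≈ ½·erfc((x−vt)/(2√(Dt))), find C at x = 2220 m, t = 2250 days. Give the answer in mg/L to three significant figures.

2.54 mg/L

For a continuous step input, C/C₀ ≈ ½·erfc((x−vt)/(2√(Dt))).
vt = 0.981 × 2250 = 2207.25 m and 2√(Dt) = 2√(0.0179 × 2250) = 12.69 m.
Argument (x−vt)/(2√(Dt)) = (2220 − 2207.25)/12.69 = 1.005; ½·erfc(1.005) = 0.07762.
C = 32.7 × 0.07762 = 2.54 mg/L.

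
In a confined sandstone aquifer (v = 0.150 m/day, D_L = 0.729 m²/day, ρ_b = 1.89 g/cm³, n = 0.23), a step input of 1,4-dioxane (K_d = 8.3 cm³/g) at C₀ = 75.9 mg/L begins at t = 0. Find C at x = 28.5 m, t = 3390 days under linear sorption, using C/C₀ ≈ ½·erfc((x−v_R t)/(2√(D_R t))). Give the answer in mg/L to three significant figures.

Retardation factor R = 1 + ρ_b·K_d/n = 1 + 1.89 × 8.3/0.23 = 69.20.
Sorption retards both mechanisms: v_R = v/R = 0.002168 m/day, D_R = D/R = 0.01053 m²/day.
v_R·t = 0.002168 × 3390 = 7.34952 m; 2√(D_R t) = 11.95 m; argument = (28.5 − 7.34952)/11.95 = 1.770.
C = C₀ × ½·erfc(1.770) = 75.9 × 0.006155 = 0.467 mg/L.

0.467 mg/L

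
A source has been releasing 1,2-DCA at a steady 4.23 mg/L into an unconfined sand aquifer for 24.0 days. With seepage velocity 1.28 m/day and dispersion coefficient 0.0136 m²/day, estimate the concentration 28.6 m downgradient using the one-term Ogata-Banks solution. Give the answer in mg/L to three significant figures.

4.21 mg/L

For a continuous step input, C/C₀ ≈ ½·erfc((x−vt)/(2√(Dt))).
vt = 1.28 × 24.0 = 30.72 m and 2√(Dt) = 2√(0.0136 × 24.0) = 1.143 m.
Argument (x−vt)/(2√(Dt)) = (28.6 − 30.72)/1.143 = -1.855; ½·erfc(-1.855) = 0.9956.
C = 4.23 × 0.9956 = 4.21 mg/L.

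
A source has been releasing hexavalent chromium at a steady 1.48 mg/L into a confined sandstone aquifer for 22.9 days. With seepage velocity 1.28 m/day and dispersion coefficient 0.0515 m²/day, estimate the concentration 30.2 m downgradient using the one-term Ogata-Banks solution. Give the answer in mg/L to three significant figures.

For a continuous step input, C/C₀ ≈ ½·erfc((x−vt)/(2√(Dt))).
vt = 1.28 × 22.9 = 29.312 m and 2√(Dt) = 2√(0.0515 × 22.9) = 2.172 m.
Argument (x−vt)/(2√(Dt)) = (30.2 − 29.312)/2.172 = 0.4088; ½·erfc(0.4088) = 0.2816.
C = 1.48 × 0.2816 = 0.417 mg/L.

0.417 mg/L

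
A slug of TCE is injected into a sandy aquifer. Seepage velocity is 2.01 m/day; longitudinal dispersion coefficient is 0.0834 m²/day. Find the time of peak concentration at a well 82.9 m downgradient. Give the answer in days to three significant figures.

41.2 days

For the 1D instantaneous-source solution, setting ∂C/∂t = 0 at fixed x gives v²t² + 2Dt − x² = 0, so t = (√(D² + v²x²) − D)/v².
√(D² + v²x²) = √(0.0834² + 2.01² × 82.9²) = 166.6; v² = 4.0401.
t = (166.6 − 0.0834)/4.0401 = 41.2 days (vs. the pure-advection estimate x/v = 41.2 d).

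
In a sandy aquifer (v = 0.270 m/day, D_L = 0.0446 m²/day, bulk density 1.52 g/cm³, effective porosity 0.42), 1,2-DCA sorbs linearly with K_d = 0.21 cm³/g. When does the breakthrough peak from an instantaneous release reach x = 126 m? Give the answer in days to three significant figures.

Retardation factor R = 1 + ρ_b·K_d/n = 1 + 1.52 × 0.21/0.42 = 1.760.
Sorption retards both mechanisms: v_R = v/R = 0.1534 m/day, D_R = D/R = 0.02534 m²/day.
Peak time from v_R²t² + 2D_R t − x² = 0: t = (√(D_R² + v_R²x²) − D_R)/v_R².
√(D_R² + v_R²x²) = √(0.02534² + 0.1534² × 126²) = 19.33; v_R² = 0.02353.
t = (19.33 − 0.02534)/0.02353 = 820 days.

820 days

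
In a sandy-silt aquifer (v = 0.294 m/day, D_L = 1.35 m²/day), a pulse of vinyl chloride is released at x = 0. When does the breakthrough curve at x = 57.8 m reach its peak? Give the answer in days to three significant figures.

182 days

For the 1D instantaneous-source solution, setting ∂C/∂t = 0 at fixed x gives v²t² + 2Dt − x² = 0, so t = (√(D² + v²x²) − D)/v².
√(D² + v²x²) = √(1.35² + 0.294² × 57.8²) = 17.05; v² = 0.086436.
t = (17.05 − 1.35)/0.086436 = 182 days (vs. the pure-advection estimate x/v = 197 d).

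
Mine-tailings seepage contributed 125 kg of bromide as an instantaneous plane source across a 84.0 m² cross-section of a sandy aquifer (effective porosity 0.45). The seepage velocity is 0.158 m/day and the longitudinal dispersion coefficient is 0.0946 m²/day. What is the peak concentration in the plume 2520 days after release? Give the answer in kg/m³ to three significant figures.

0.0604 kg/m³

The peak of an instantaneous 1D plume sits at x = vt; there the Gaussian factor is 1 and C_max = M/(n_e·A·√(4πDt)), where n_e·A is the pore area the mass is dissolved in.
√(4πDt) = √(4π × 0.0946 × 2520) = 54.73 m, so C_max = 125/(0.45 × 84.0 × 54.73) = 0.0604 kg/m³.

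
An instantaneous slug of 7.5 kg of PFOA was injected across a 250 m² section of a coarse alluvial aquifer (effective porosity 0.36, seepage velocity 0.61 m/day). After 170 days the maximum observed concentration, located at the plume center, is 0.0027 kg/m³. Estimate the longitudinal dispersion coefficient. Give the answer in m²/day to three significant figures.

0.446 m²/day

At the plume center C_max = M/(n_e·A·√(4πDt)), so D = M²/(4πt·(n_e·A·C_max)²).
n_e·A·C_max = 0.36 × 250 × 0.0027 = 0.2430 kg/m.
D = 7.5²/(4π × 170 × 0.2430²) = 0.446 m²/day.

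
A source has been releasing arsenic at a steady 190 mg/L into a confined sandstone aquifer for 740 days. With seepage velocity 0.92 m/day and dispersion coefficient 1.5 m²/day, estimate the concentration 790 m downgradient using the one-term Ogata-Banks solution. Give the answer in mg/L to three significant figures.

1.94 mg/L

For a continuous step input, C/C₀ ≈ ½·erfc((x−vt)/(2√(Dt))).
vt = 0.92 × 740 = 680.8 m and 2√(Dt) = 2√(1.5 × 740) = 66.63 m.
Argument (x−vt)/(2√(Dt)) = (790 − 680.8)/66.63 = 1.639; ½·erfc(1.639) = 0.01023.
C = 190 × 0.01023 = 1.94 mg/L.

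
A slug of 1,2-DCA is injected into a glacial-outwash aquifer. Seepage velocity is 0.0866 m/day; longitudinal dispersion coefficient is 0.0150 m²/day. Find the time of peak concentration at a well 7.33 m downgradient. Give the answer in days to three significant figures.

82.7 days

For the 1D instantaneous-source solution, setting ∂C/∂t = 0 at fixed x gives v²t² + 2Dt − x² = 0, so t = (√(D² + v²x²) − D)/v².
√(D² + v²x²) = √(0.0150² + 0.0866² × 7.33²) = 0.6350; v² = 0.00749956.
t = (0.6350 − 0.0150)/0.00749956 = 82.7 days (vs. the pure-advection estimate x/v = 84.6 d).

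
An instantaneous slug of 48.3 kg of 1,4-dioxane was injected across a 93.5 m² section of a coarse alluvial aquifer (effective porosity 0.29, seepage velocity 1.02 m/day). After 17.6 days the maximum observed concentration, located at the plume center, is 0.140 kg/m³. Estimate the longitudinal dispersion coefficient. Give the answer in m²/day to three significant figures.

At the plume center C_max = M/(n_e·A·√(4πDt)), so D = M²/(4πt·(n_e·A·C_max)²).
n_e·A·C_max = 0.29 × 93.5 × 0.140 = 3.796 kg/m.
D = 48.3²/(4π × 17.6 × 3.796²) = 0.732 m²/day.

0.732 m²/day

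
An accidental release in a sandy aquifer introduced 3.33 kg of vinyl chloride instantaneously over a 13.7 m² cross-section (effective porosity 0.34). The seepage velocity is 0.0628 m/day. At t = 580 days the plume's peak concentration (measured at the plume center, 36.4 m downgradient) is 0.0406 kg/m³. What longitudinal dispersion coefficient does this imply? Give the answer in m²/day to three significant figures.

0.0425 m²/day

At the plume center C_max = M/(n_e·A·√(4πDt)), so D = M²/(4πt·(n_e·A·C_max)²).
n_e·A·C_max = 0.34 × 13.7 × 0.0406 = 0.1891 kg/m.
D = 3.33²/(4π × 580 × 0.1891²) = 0.0425 m²/day.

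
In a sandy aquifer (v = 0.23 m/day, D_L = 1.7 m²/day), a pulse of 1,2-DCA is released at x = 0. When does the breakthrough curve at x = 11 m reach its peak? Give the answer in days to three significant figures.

25.5 days

For the 1D instantaneous-source solution, setting ∂C/∂t = 0 at fixed x gives v²t² + 2Dt − x² = 0, so t = (√(D² + v²x²) − D)/v².
√(D² + v²x²) = √(1.7² + 0.23² × 11²) = 3.048; v² = 0.0529.
t = (3.048 − 1.7)/0.0529 = 25.5 days (vs. the pure-advection estimate x/v = 47.8 d).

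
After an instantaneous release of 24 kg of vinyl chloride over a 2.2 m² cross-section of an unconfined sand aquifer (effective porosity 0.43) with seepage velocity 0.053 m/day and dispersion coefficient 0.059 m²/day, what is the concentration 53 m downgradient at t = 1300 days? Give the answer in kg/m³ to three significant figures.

For an instantaneous plane source, C(x,t) = M/(n_e·A·√(4πDt)) · exp(−(x−vt)²/(4Dt)), with n_e·A the pore (flow) area.
Plume center vt = 0.053 × 1300 = 68.9 m, so the well at 53 m is 15.9 m upgradient of the peak.
√(4πDt) = 31.05 m, giving peak height M/(n_e·A·√(4πDt)) = 24/(0.43 × 2.2 × 31.05) = 0.8171 kg/m³.
(x−vt)²/(4Dt) = (-15.9)²/(4 × 0.059 × 1300) = 0.8240; exp(−0.8240) = 0.4387.
C = 0.8171 × 0.4387 = 0.358 kg/m³.

0.358 kg/m³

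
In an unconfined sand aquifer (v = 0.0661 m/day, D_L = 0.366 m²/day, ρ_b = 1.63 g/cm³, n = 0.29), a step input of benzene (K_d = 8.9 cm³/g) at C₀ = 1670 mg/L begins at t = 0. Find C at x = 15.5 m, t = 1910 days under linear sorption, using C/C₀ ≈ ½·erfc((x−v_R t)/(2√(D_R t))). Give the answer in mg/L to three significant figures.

10.7 mg/L

Retardation factor R = 1 + ρ_b·K_d/n = 1 + 1.63 × 8.9/0.29 = 51.02.
Sorption retards both mechanisms: v_R = v/R = 0.001296 m/day, D_R = D/R = 0.007174 m²/day.
v_R·t = 0.001296 × 1910 = 2.47536 m; 2√(D_R t) = 7.403 m; argument = (15.5 − 2.47536)/7.403 = 1.759.
C = C₀ × ½·erfc(1.759) = 1670 × 0.006430 = 10.7 mg/L.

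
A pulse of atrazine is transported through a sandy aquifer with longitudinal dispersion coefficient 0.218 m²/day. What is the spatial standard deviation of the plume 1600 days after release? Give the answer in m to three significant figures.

26.4 m

Dispersive spreading gives a Gaussian with σ² = 2Dt; advection only shifts the center.
σ = √(2 × 0.218 × 1600) = 26.4 m.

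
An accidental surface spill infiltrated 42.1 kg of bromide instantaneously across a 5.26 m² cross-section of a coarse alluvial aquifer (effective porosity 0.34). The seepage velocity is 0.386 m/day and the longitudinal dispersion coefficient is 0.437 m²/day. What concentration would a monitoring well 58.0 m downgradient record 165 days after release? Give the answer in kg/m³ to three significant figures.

0.699 kg/m³

For an instantaneous plane source, C(x,t) = M/(n_e·A·√(4πDt)) · exp(−(x−vt)²/(4Dt)), with n_e·A the pore (flow) area.
Plume center vt = 0.386 × 165 = 63.69 m, so the well at 58.0 m is 5.69 m upgradient of the peak.
√(4πDt) = 30.10 m, giving peak height M/(n_e·A·√(4πDt)) = 42.1/(0.34 × 5.26 × 30.10) = 0.7821 kg/m³.
(x−vt)²/(4Dt) = (-5.69)²/(4 × 0.437 × 165) = 0.1123; exp(−0.1123) = 0.8938.
C = 0.7821 × 0.8938 = 0.699 kg/m³.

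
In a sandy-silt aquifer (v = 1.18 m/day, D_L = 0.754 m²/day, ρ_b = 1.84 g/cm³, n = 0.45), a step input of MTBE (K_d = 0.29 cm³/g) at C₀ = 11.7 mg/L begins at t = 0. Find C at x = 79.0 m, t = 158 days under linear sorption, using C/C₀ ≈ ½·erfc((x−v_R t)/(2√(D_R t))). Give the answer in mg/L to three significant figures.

8.50 mg/L

Retardation factor R = 1 + ρ_b·K_d/n = 1 + 1.84 × 0.29/0.45 = 2.186.
Sorption retards both mechanisms: v_R = v/R = 0.5398 m/day, D_R = D/R = 0.3449 m²/day.
v_R·t = 0.5398 × 158 = 85.2884 m; 2√(D_R t) = 14.76 m; argument = (79.0 − 85.2884)/14.76 = -0.4260.
C = C₀ × ½·erfc(-0.4260) = 11.7 × 0.7266 = 8.50 mg/L.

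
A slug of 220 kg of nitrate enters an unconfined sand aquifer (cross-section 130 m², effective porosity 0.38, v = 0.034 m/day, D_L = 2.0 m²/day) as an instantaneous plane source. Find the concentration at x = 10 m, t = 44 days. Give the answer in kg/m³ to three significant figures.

For an instantaneous plane source, C(x,t) = M/(n_e·A·√(4πDt)) · exp(−(x−vt)²/(4Dt)), with n_e·A the pore (flow) area.
Plume center vt = 0.034 × 44 = 1.496 m, so the well at 10 m is 8.504 m downgradient of the peak.
√(4πDt) = 33.25 m, giving peak height M/(n_e·A·√(4πDt)) = 220/(0.38 × 130 × 33.25) = 0.1339 kg/m³.
(x−vt)²/(4Dt) = (8.504)²/(4 × 2.0 × 44) = 0.2054; exp(−0.2054) = 0.8143.
C = 0.1339 × 0.8143 = 0.109 kg/m³.

0.109 kg/m³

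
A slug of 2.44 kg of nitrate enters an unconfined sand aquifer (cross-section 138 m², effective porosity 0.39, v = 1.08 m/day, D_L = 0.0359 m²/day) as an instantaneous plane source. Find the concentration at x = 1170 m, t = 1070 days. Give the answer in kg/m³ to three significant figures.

0.000535 kg/m³

For an instantaneous plane source, C(x,t) = M/(n_e·A·√(4πDt)) · exp(−(x−vt)²/(4Dt)), with n_e·A the pore (flow) area.
Plume center vt = 1.08 × 1070 = 1155.6 m, so the well at 1170 m is 14.4 m downgradient of the peak.
√(4πDt) = 21.97 m, giving peak height M/(n_e·A·√(4πDt)) = 2.44/(0.39 × 138 × 21.97) = 0.002064 kg/m³.
(x−vt)²/(4Dt) = (14.4)²/(4 × 0.0359 × 1070) = 1.350; exp(−1.350) = 0.2592.
C = 0.002064 × 0.2592 = 0.000535 kg/m³.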